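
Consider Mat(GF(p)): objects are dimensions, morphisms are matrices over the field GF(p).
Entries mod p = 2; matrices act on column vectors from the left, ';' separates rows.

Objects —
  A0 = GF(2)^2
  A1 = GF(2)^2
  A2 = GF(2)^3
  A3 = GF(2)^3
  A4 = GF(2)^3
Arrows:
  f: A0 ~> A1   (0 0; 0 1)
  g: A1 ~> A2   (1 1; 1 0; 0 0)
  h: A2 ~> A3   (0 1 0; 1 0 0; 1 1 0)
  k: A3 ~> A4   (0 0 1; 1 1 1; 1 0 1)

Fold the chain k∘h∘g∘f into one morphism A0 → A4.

Answer: (0 1; 0 0; 0 1)

Work:
  e0=(1,0) f~>(0,0) g~>(0,0,0) h~>(0,0,0) k~>(0,0,0)
  e1=(0,1) f~>(0,1) g~>(1,0,0) h~>(0,1,1) k~>(1,0,1)
composite: (0 1; 0 0; 0 1)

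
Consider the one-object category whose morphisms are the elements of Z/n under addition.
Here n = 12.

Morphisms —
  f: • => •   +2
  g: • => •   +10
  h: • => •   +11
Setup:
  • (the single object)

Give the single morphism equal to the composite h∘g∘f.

Answer: +11

Work:
  0 +2≡2 +10≡0 +11≡11  (mod 12)
result: +11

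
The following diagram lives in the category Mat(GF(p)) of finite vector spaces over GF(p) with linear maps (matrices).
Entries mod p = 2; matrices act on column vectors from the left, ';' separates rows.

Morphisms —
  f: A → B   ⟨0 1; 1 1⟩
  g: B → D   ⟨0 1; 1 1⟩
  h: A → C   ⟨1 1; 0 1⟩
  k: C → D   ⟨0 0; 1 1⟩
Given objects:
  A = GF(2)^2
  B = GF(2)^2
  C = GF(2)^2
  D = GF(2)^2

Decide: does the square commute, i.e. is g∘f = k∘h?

1) trace f;g:
  e0=[1,0] f→[0,1] g→[1,1]
  e1=[0,1] f→[1,1] g→[1,0]
  composite₁ = ⟨1 1; 1 0⟩
2) trace h;k:
  e0=[1,0] h→[1,0] k→[0,1]
  e1=[0,1] h→[1,1] k→[0,0]
  composite₂ = ⟨0 0; 1 0⟩
Equal? differ; not commutative

Answer: DOES NOT COMMUTE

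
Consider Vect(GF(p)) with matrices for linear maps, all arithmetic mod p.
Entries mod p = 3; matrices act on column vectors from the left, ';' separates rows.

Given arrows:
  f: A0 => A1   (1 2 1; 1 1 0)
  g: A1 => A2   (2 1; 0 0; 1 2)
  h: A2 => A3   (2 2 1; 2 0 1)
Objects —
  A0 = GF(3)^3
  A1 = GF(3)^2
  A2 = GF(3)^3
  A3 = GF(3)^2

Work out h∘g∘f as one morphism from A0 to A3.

Answer: (0 2 2; 0 2 2)

Trace:
  e0=(1,0,0) f=>(1,1) g=>(0,0,0) h=>(0,0)
  e1=(0,1,0) f=>(2,1) g=>(2,0,1) h=>(2,2)
  e2=(0,0,1) f=>(1,0) g=>(2,0,1) h=>(2,2)
⟦path⟧: (0 2 2; 0 2 2)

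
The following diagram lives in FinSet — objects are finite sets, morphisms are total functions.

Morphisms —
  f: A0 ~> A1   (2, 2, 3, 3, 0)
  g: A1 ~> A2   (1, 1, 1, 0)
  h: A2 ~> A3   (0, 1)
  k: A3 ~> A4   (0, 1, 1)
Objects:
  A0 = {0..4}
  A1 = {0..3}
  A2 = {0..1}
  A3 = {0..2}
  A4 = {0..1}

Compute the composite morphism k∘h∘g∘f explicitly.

  0 f~>2 g~>1 h~>1 k~>1
  1 f~>2 g~>1 h~>1 k~>1
  2 f~>3 g~>0 h~>0 k~>0
  3 f~>3 g~>0 h~>0 k~>0
  4 f~>0 g~>1 h~>1 k~>1
⟦path⟧: (1, 1, 0, 0, 1)

Answer: (1, 1, 0, 0, 1)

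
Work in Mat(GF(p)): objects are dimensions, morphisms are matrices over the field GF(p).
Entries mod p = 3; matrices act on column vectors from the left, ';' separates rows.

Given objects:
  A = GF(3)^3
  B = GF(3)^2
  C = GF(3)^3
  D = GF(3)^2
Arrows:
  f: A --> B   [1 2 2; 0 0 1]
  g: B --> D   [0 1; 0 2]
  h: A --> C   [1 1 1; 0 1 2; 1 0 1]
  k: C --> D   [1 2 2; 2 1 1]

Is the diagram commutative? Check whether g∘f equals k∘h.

1) trace f;g:
  e0=[1,0,0] f-->[1,0] g-->[0,0]
  e1=[0,1,0] f-->[2,0] g-->[0,0]
  e2=[0,0,1] f-->[2,1] g-->[1,2]
  composite₁ = [0 0 1; 0 0 2]
2) trace h;k:
  e0=[1,0,0] h-->[1,0,1] k-->[0,0]
  e1=[0,1,0] h-->[1,1,0] k-->[0,0]
  e2=[0,0,1] h-->[1,2,1] k-->[1,2]
  composite₂ = [0 0 1; 0 0 2]
Equal? equal; square commutes

Answer: COMMUTES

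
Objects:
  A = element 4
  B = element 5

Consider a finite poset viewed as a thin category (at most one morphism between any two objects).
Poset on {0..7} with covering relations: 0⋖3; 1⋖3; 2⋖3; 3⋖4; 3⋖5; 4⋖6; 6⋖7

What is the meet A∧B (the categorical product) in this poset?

Common predecessors of 4,5: {0,1,2,3}
  0 ⊑ 3
  1 ⊑ 3
  2 ⊑ 3
  3 ⊑ 3
glb = 3

Answer: A∧B = 3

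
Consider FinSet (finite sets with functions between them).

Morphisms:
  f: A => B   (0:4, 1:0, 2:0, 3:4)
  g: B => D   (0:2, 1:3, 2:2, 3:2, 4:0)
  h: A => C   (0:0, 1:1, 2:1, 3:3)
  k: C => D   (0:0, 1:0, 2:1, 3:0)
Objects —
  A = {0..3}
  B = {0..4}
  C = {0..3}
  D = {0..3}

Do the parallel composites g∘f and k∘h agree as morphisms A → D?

Along f;g (path 1):
  0 f=>4 g=>0
  1 f=>0 g=>2
  2 f=>0 g=>2
  3 f=>4 g=>0
  result₁ = (0:0, 1:2, 2:2, 3:0)
Along h;k (path 2):
  0 h=>0 k=>0
  1 h=>1 k=>0
  2 h=>1 k=>0
  3 h=>3 k=>0
  result₂ = (0:0, 1:0, 2:0, 3:0)
Equal? distinct morphisms ✗

Answer: DOES NOT COMMUTE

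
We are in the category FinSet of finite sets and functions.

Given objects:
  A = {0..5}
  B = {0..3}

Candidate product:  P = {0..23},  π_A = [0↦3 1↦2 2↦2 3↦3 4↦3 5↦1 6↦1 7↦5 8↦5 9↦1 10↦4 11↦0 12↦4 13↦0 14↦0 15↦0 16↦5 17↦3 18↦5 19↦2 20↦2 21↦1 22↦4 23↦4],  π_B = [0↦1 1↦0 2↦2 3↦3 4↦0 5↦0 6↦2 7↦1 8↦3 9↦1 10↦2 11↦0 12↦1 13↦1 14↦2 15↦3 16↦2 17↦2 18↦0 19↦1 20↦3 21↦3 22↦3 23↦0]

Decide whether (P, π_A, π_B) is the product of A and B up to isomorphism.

Answer: VALID PRODUCT

Derivation:
|A|·|B| = 6·4 = 24;  |P| = 24
Check the pairing map k ↦ (π_A(k), π_B(k)):
  0 ↦ (3,1)
  1 ↦ (2,0)
  2 ↦ (2,2)
  3 ↦ (3,3)
  4 ↦ (3,0)
  5 ↦ (1,0)
  6 ↦ (1,2)
  7 ↦ (5,1)
  8 ↦ (5,3)
  9 ↦ (1,1)
  10 ↦ (4,2)
  11 ↦ (0,0)
  12 ↦ (4,1)
  13 ↦ (0,1)
  14 ↦ (0,2)
  15 ↦ (0,3)
  16 ↦ (5,2)
  17 ↦ (3,2)
  18 ↦ (5,0)
  19 ↦ (2,1)
  20 ↦ (2,3)
  21 ↦ (1,3)
  22 ↦ (4,3)
  23 ↦ (4,0)
distinct pairs in image: 24 / 24 needed
  → bijection onto A×B; projections well-typed.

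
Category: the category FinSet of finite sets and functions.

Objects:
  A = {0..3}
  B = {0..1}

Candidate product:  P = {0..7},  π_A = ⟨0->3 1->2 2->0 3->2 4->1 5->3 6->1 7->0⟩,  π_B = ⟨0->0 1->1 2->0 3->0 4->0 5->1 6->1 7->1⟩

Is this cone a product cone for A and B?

|A|·|B| = 4·2 = 8;  |P| = 8
Check the pairing map k ↦ (π_A(k), π_B(k)):
  0 -> (3,0)
  1 -> (2,1)
  2 -> (0,0)
  3 -> (2,0)
  4 -> (1,0)
  5 -> (3,1)
  6 -> (1,1)
  7 -> (0,1)
distinct pairs in image: 8 / 8 needed
  → bijection onto A×B; projections well-typed.

Answer: VALID PRODUCT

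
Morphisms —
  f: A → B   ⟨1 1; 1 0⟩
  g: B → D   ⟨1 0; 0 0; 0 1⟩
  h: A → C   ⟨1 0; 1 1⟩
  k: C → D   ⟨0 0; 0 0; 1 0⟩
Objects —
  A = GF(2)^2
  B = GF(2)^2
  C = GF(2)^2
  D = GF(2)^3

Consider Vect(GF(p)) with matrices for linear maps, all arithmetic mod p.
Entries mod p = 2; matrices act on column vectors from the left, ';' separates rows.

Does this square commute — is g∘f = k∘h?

Answer: DOES NOT COMMUTE

Work:
1) trace f;g:
  e0=(1,0) f→(1,1) g→(1,0,1)
  e1=(0,1) f→(1,0) g→(1,0,0)
  result₁ = ⟨1 1; 0 0; 1 0⟩
2) trace h;k:
  e0=(1,0) h→(1,1) k→(0,0,1)
  e1=(0,1) h→(0,1) k→(0,0,0)
  result₂ = ⟨0 0; 0 0; 1 0⟩
Equal? distinct morphisms ✗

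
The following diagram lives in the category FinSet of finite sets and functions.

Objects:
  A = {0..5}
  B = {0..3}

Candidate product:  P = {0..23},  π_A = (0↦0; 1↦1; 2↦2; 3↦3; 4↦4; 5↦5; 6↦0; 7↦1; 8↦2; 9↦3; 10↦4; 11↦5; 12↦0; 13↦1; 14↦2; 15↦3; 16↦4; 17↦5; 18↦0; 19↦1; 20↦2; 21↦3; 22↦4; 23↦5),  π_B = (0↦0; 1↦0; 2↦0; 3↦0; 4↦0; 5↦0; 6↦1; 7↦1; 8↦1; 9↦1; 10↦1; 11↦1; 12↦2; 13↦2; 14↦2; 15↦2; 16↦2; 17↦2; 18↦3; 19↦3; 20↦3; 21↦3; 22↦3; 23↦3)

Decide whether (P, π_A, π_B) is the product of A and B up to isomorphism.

Answer: VALID PRODUCT

Derivation:
|A|·|B| = 6·4 = 24;  |P| = 24
Check the pairing map k ↦ (π_A(k), π_B(k)):
  0 ↦ (0,0)
  1 ↦ (1,0)
  2 ↦ (2,0)
  3 ↦ (3,0)
  4 ↦ (4,0)
  5 ↦ (5,0)
  6 ↦ (0,1)
  7 ↦ (1,1)
  8 ↦ (2,1)
  9 ↦ (3,1)
  10 ↦ (4,1)
  11 ↦ (5,1)
  12 ↦ (0,2)
  13 ↦ (1,2)
  14 ↦ (2,2)
  15 ↦ (3,2)
  16 ↦ (4,2)
  17 ↦ (5,2)
  18 ↦ (0,3)
  19 ↦ (1,3)
  20 ↦ (2,3)
  21 ↦ (3,3)
  22 ↦ (4,3)
  23 ↦ (5,3)
distinct pairs in image: 24 / 24 needed
  → bijection onto A×B; projections well-typed.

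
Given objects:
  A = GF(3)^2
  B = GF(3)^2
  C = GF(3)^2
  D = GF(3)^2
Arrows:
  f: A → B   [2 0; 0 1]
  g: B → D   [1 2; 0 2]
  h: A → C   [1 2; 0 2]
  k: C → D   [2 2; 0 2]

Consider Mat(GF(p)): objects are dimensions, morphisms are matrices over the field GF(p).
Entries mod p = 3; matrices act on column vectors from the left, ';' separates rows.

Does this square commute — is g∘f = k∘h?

Answer: DOES NOT COMMUTE

Trace:
Along f;g (path 1):
  e0=(1,0) f→(2,0) g→(2,0)
  e1=(0,1) f→(0,1) g→(2,2)
  ⟦path⟧₁ = [2 2; 0 2]
Along h;k (path 2):
  e0=(1,0) h→(1,0) k→(2,0)
  e1=(0,1) h→(2,2) k→(2,1)
  ⟦path⟧₂ = [2 2; 0 1]
Equal? distinct morphisms ✗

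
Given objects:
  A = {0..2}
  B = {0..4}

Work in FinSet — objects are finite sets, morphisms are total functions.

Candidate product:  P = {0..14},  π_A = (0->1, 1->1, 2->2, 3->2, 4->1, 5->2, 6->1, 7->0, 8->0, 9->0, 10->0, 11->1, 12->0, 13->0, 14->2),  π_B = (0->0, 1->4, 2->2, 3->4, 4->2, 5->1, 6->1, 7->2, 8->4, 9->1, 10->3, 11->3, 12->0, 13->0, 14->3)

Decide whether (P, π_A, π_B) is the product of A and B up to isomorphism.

Answer: NOT A VALID PRODUCT — duplicate pair at indices 12,13

Derivation:
|A|·|B| = 3·5 = 15;  |P| = 15
Check the pairing map k ↦ (π_A(k), π_B(k)):
  0 -> (1,0)
  1 -> (1,4)
  2 -> (2,2)
  3 -> (2,4)
  4 -> (1,2)
  5 -> (2,1)
  6 -> (1,1)
  7 -> (0,2)
  8 -> (0,4)
  9 -> (0,1)
  10 -> (0,3)
  11 -> (1,3)
  12 -> (0,0)
  13 -> (0,0)  ✗ repeats pair of k=12
  14 -> (2,3)
distinct pairs in image: 14 / 15 needed
  → (0,0) hit at k=12 and k=13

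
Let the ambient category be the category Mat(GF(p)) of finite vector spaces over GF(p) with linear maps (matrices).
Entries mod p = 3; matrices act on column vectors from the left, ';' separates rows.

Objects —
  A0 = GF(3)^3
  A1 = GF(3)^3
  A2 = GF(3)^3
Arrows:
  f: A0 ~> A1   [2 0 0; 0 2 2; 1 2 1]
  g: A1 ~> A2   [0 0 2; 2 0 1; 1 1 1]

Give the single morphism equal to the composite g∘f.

  e0=[1,0,0] f~>[2,0,1] g~>[2,2,0]
  e1=[0,1,0] f~>[0,2,2] g~>[1,2,1]
  e2=[0,0,1] f~>[0,2,1] g~>[2,1,0]
result: [2 1 2; 2 2 1; 0 1 0]

Answer: [2 1 2; 2 2 1; 0 1 0]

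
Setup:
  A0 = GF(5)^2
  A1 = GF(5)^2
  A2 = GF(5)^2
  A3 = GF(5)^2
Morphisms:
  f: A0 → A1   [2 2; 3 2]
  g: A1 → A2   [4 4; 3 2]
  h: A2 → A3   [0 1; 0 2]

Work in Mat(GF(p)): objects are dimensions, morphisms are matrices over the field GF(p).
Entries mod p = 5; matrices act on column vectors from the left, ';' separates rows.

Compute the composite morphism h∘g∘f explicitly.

Answer: [2 0; 4 0]

Derivation:
  e0=[1,0] f→[2,3] g→[0,2] h→[2,4]
  e1=[0,1] f→[2,2] g→[1,0] h→[0,0]
result: [2 0; 4 0]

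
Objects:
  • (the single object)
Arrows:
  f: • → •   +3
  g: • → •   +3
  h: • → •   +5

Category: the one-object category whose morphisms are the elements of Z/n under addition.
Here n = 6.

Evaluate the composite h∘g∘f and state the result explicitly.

  0 +3≡3 +3≡0 +5≡5  (mod 6)
composite: +5

Answer: +5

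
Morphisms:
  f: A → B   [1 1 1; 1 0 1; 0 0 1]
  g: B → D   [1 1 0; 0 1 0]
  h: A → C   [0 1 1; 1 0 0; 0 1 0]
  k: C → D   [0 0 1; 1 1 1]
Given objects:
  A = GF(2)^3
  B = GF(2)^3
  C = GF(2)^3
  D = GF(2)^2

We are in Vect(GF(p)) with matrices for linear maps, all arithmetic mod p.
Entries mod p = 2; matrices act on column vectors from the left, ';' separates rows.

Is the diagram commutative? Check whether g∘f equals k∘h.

Path 1 = f;g:
  e0=⟨1,0,0⟩ f→⟨1,1,0⟩ g→⟨0,1⟩
  e1=⟨0,1,0⟩ f→⟨1,0,0⟩ g→⟨1,0⟩
  e2=⟨0,0,1⟩ f→⟨1,1,1⟩ g→⟨0,1⟩
  ⟦path⟧₁ = [0 1 0; 1 0 1]
Path 2 = h;k:
  e0=⟨1,0,0⟩ h→⟨0,1,0⟩ k→⟨0,1⟩
  e1=⟨0,1,0⟩ h→⟨1,0,1⟩ k→⟨1,0⟩
  e2=⟨0,0,1⟩ h→⟨1,0,0⟩ k→⟨0,1⟩
  ⟦path⟧₂ = [0 1 0; 1 0 1]
Equal? YES — commutes

Answer: COMMUTES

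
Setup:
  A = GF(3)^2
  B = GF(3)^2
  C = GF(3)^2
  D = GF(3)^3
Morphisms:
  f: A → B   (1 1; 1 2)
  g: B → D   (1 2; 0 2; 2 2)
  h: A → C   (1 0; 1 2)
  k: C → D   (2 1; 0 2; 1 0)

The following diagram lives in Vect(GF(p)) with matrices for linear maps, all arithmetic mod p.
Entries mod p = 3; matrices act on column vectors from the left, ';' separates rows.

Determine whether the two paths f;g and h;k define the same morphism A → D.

Answer: COMMUTES

Derivation:
Path 1 = f;g:
  e0=⟨1,0⟩ f→⟨1,1⟩ g→⟨0,2,1⟩
  e1=⟨0,1⟩ f→⟨1,2⟩ g→⟨2,1,0⟩
  ⟦path⟧₁ = (0 2; 2 1; 1 0)
Path 2 = h;k:
  e0=⟨1,0⟩ h→⟨1,1⟩ k→⟨0,2,1⟩
  e1=⟨0,1⟩ h→⟨0,2⟩ k→⟨2,1,0⟩
  ⟦path⟧₂ = (0 2; 2 1; 1 0)
Equal? equal; square commutes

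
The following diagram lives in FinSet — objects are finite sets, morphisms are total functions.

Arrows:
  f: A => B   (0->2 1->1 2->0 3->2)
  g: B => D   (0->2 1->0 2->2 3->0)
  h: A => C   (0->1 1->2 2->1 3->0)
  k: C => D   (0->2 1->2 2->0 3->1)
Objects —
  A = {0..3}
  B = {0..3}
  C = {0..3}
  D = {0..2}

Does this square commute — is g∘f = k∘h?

Along f;g (path 1):
  0 f=>2 g=>2
  1 f=>1 g=>0
  2 f=>0 g=>2
  3 f=>2 g=>2
  result₁ = (0->2 1->0 2->2 3->2)
Along h;k (path 2):
  0 h=>1 k=>2
  1 h=>2 k=>0
  2 h=>1 k=>2
  3 h=>0 k=>2
  result₂ = (0->2 1->0 2->2 3->2)
Equal? same morphism ✓

Answer: COMMUTES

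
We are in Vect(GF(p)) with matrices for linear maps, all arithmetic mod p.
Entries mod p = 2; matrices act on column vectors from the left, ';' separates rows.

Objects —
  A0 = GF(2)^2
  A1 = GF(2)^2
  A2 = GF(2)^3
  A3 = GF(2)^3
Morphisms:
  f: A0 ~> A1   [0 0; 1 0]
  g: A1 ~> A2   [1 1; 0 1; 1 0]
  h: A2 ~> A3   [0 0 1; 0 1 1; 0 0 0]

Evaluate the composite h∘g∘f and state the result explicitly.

Answer: [0 0; 1 0; 0 0]

Derivation:
  e0=[1,0] f~>[0,1] g~>[1,1,0] h~>[0,1,0]
  e1=[0,1] f~>[0,0] g~>[0,0,0] h~>[0,0,0]
result: [0 0; 1 0; 0 0]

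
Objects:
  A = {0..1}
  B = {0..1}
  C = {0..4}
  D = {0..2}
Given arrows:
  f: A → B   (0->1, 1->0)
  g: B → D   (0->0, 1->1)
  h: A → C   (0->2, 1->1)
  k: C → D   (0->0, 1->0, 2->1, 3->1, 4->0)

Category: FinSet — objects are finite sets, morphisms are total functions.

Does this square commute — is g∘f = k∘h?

Answer: COMMUTES

Work:
Path 1 = f;g:
  0 f→1 g→1
  1 f→0 g→0
  result₁ = (0->1, 1->0)
Path 2 = h;k:
  0 h→2 k→1
  1 h→1 k→0
  result₂ = (0->1, 1->0)
Equal? equal; square commutes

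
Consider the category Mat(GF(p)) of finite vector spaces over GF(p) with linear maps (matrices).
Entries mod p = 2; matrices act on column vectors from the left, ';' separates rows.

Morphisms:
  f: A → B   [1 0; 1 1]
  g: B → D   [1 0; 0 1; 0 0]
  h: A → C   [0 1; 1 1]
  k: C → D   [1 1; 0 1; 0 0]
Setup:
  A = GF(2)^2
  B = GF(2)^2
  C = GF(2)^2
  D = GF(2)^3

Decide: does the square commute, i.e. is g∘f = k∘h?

1) trace f;g:
  e0=⟨1,0⟩ f→⟨1,1⟩ g→⟨1,1,0⟩
  e1=⟨0,1⟩ f→⟨0,1⟩ g→⟨0,1,0⟩
  ⟦path⟧₁ = [1 0; 1 1; 0 0]
2) trace h;k:
  e0=⟨1,0⟩ h→⟨0,1⟩ k→⟨1,1,0⟩
  e1=⟨0,1⟩ h→⟨1,1⟩ k→⟨0,1,0⟩
  ⟦path⟧₂ = [1 0; 1 1; 0 0]
Equal? YES — commutes

Answer: COMMUTES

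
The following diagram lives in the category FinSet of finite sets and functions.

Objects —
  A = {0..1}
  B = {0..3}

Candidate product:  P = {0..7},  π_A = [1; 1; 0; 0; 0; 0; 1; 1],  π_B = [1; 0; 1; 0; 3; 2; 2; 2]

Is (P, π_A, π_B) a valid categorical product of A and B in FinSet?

Answer: NOT A VALID PRODUCT — duplicate pair at indices 6,7

Trace:
|A|·|B| = 2·4 = 8;  |P| = 8
Check the pairing map k ↦ (π_A(k), π_B(k)):
  0 : (1,1)
  1 : (1,0)
  2 : (0,1)
  3 : (0,0)
  4 : (0,3)
  5 : (0,2)
  6 : (1,2)
  7 : (1,2)  ✗ repeats pair of k=6
distinct pairs in image: 7 / 8 needed
  → (1,2) hit at k=6 and k=7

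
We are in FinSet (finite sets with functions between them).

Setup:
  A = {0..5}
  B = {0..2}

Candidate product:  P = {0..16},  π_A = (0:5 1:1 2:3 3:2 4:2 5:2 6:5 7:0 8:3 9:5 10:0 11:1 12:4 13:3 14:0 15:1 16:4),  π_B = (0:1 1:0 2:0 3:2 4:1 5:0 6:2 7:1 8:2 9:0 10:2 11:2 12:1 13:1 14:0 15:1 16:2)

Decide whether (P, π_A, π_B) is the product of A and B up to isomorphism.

Answer: NOT A VALID PRODUCT — |P|=17 ≠ |A|·|B|=18

Work:
|A|·|B| = 6·3 = 18;  |P| = 17
  → cardinalities differ; no bijection possible.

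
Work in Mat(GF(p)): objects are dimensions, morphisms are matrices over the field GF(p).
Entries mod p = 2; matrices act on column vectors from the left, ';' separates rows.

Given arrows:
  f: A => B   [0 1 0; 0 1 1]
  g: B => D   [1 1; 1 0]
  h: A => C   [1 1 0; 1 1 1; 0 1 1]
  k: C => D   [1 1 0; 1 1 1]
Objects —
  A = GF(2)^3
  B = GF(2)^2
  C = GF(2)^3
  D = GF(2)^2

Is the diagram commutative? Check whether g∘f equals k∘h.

Answer: COMMUTES

Derivation:
Path 1 = f;g:
  e0=(1,0,0) f=>(0,0) g=>(0,0)
  e1=(0,1,0) f=>(1,1) g=>(0,1)
  e2=(0,0,1) f=>(0,1) g=>(1,0)
  result₁ = [0 0 1; 0 1 0]
Path 2 = h;k:
  e0=(1,0,0) h=>(1,1,0) k=>(0,0)
  e1=(0,1,0) h=>(1,1,1) k=>(0,1)
  e2=(0,0,1) h=>(0,1,1) k=>(1,0)
  result₂ = [0 0 1; 0 1 0]
Equal? equal; square commutes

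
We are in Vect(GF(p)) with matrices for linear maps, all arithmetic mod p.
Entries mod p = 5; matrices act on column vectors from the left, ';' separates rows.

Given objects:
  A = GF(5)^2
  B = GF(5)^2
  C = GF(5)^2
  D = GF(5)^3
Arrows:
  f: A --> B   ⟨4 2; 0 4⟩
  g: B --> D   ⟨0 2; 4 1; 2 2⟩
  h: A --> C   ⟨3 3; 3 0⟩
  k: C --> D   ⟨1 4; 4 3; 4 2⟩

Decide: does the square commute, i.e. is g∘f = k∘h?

1) trace f;g:
  e0=(1,0) f-->(4,0) g-->(0,1,3)
  e1=(0,1) f-->(2,4) g-->(3,2,2)
  result₁ = ⟨0 3; 1 2; 3 2⟩
2) trace h;k:
  e0=(1,0) h-->(3,3) k-->(0,1,3)
  e1=(0,1) h-->(3,0) k-->(3,2,2)
  result₂ = ⟨0 3; 1 2; 3 2⟩
Equal? equal; square commutes

Answer: COMMUTES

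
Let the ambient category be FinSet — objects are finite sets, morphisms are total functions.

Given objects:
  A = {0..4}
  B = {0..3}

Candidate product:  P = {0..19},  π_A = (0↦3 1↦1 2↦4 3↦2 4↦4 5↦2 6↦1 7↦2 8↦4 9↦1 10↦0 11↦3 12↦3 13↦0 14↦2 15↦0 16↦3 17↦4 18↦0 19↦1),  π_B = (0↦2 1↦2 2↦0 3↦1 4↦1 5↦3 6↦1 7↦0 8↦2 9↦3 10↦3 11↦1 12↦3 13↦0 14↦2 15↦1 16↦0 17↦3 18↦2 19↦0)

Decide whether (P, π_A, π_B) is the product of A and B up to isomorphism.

|A|·|B| = 5·4 = 20;  |P| = 20
Check the pairing map k ↦ (π_A(k), π_B(k)):
  0 ↦ (3,2)
  1 ↦ (1,2)
  2 ↦ (4,0)
  3 ↦ (2,1)
  4 ↦ (4,1)
  5 ↦ (2,3)
  6 ↦ (1,1)
  7 ↦ (2,0)
  8 ↦ (4,2)
  9 ↦ (1,3)
  10 ↦ (0,3)
  11 ↦ (3,1)
  12 ↦ (3,3)
  13 ↦ (0,0)
  14 ↦ (2,2)
  15 ↦ (0,1)
  16 ↦ (3,0)
  17 ↦ (4,3)
  18 ↦ (0,2)
  19 ↦ (1,0)
distinct pairs in image: 20 / 20 needed
  → bijection onto A×B; projections well-typed.

Answer: VALID PRODUCT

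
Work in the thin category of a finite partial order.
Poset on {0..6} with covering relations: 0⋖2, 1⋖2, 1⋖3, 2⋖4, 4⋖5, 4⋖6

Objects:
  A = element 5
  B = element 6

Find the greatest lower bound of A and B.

Answer: A∧B = 4

Work:
{x : x≤A ∧ x≤B} = {0,1,2,4}  (A=5, B=6)
  0 ≤ 4
  1 ≤ 4
  2 ≤ 4
  4 ≤ 4
glb = 4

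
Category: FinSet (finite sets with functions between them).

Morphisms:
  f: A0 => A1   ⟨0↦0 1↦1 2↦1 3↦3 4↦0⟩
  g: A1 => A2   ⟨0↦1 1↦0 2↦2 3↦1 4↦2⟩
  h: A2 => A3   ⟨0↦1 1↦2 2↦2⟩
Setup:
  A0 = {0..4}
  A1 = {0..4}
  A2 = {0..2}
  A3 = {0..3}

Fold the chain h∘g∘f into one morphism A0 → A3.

Answer: ⟨0↦2 1↦1 2↦1 3↦2 4↦2⟩

Trace:
  0 f=>0 g=>1 h=>2
  1 f=>1 g=>0 h=>1
  2 f=>1 g=>0 h=>1
  3 f=>3 g=>1 h=>2
  4 f=>0 g=>1 h=>2
composite: ⟨0↦2 1↦1 2↦1 3↦2 4↦2⟩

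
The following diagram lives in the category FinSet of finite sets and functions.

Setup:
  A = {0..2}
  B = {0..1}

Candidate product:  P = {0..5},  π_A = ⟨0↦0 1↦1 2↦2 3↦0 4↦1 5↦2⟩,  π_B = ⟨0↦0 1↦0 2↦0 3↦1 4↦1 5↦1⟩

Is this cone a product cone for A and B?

|A|·|B| = 3·2 = 6;  |P| = 6
Check the pairing map k ↦ (π_A(k), π_B(k)):
  0 ↦ (0,0)
  1 ↦ (1,0)
  2 ↦ (2,0)
  3 ↦ (0,1)
  4 ↦ (1,1)
  5 ↦ (2,1)
distinct pairs in image: 6 / 6 needed
  → bijection onto A×B; projections well-typed.

Answer: VALID PRODUCT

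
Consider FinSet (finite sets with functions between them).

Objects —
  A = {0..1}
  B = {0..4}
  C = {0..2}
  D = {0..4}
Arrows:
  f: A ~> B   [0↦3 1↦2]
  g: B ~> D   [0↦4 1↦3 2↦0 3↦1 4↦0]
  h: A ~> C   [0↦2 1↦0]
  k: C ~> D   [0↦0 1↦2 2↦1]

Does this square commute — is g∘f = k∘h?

Answer: COMMUTES

Derivation:
1) trace f;g:
  0 f~>3 g~>1
  1 f~>2 g~>0
  result₁ = [0↦1 1↦0]
2) trace h;k:
  0 h~>2 k~>1
  1 h~>0 k~>0
  result₂ = [0↦1 1↦0]
Equal? YES — commutes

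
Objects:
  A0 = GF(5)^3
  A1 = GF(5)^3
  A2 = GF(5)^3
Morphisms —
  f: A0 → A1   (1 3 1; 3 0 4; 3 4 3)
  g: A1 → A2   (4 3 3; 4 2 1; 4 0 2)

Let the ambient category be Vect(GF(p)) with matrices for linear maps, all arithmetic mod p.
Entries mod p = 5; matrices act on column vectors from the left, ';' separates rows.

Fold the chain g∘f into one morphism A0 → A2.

Answer: (2 4 0; 3 1 0; 0 0 0)

Work:
  e0=[1,0,0] f→[1,3,3] g→[2,3,0]
  e1=[0,1,0] f→[3,0,4] g→[4,1,0]
  e2=[0,0,1] f→[1,4,3] g→[0,0,0]
composite: (2 4 0; 3 1 0; 0 0 0)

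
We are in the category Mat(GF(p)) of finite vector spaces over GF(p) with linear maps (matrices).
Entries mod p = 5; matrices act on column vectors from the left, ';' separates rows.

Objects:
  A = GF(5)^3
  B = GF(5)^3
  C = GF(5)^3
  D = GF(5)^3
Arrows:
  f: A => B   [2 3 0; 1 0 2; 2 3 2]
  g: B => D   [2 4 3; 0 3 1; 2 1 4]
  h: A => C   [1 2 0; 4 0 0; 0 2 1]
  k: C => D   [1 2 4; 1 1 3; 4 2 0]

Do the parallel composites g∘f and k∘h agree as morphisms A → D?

Along f;g (path 1):
  e0=(1,0,0) f=>(2,1,2) g=>(4,0,3)
  e1=(0,1,0) f=>(3,0,3) g=>(0,3,3)
  e2=(0,0,1) f=>(0,2,2) g=>(4,3,0)
  result₁ = [4 0 4; 0 3 3; 3 3 0]
Along h;k (path 2):
  e0=(1,0,0) h=>(1,4,0) k=>(4,0,2)
  e1=(0,1,0) h=>(2,0,2) k=>(0,3,3)
  e2=(0,0,1) h=>(0,0,1) k=>(4,3,0)
  result₂ = [4 0 4; 0 3 3; 2 3 0]
Equal? NO — does not commute

Answer: DOES NOT COMMUTE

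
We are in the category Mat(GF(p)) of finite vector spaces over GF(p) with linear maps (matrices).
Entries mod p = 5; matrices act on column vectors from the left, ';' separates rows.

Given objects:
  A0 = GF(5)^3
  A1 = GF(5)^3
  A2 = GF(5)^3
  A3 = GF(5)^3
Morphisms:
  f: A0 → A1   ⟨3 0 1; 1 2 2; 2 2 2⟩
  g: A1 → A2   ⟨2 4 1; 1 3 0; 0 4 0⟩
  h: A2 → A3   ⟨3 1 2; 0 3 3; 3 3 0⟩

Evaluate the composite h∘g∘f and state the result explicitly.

Answer: ⟨0 2 4; 0 2 0; 4 3 2⟩

Work:
  e0=(1,0,0) f→(3,1,2) g→(2,1,4) h→(0,0,4)
  e1=(0,1,0) f→(0,2,2) g→(0,1,3) h→(2,2,3)
  e2=(0,0,1) f→(1,2,2) g→(2,2,3) h→(4,0,2)
⟦path⟧: ⟨0 2 4; 0 2 0; 4 3 2⟩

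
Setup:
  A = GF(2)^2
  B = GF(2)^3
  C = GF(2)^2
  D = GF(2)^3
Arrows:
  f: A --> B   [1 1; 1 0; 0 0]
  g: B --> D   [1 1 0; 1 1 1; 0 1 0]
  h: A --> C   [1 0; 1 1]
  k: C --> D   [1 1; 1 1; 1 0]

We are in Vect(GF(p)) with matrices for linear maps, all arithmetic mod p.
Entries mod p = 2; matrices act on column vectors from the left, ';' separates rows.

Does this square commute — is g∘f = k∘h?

Along f;g (path 1):
  e0=⟨1,0⟩ f-->⟨1,1,0⟩ g-->⟨0,0,1⟩
  e1=⟨0,1⟩ f-->⟨1,0,0⟩ g-->⟨1,1,0⟩
  composite₁ = [0 1; 0 1; 1 0]
Along h;k (path 2):
  e0=⟨1,0⟩ h-->⟨1,1⟩ k-->⟨0,0,1⟩
  e1=⟨0,1⟩ h-->⟨0,1⟩ k-->⟨1,1,0⟩
  composite₂ = [0 1; 0 1; 1 0]
Equal? YES — commutes

Answer: COMMUTES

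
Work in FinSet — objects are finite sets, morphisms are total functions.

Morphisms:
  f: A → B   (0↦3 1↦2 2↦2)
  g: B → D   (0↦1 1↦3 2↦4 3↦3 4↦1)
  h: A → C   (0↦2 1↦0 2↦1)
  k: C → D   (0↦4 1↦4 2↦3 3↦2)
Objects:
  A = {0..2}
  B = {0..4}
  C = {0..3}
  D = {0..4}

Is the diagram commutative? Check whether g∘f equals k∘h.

Path 1 = f;g:
  0 f→3 g→3
  1 f→2 g→4
  2 f→2 g→4
  composite₁ = (0↦3 1↦4 2↦4)
Path 2 = h;k:
  0 h→2 k→3
  1 h→0 k→4
  2 h→1 k→4
  composite₂ = (0↦3 1↦4 2↦4)
Equal? same morphism ✓

Answer: COMMUTES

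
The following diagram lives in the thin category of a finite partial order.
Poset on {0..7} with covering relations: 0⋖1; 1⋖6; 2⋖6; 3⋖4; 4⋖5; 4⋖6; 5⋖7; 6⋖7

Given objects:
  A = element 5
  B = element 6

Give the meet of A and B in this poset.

Answer: A∧B = 4

Derivation:
{x : x<=A ∧ x<=B} = {3,4}  (A=5, B=6)
  3 <= 4
  4 <= 4
glb = 4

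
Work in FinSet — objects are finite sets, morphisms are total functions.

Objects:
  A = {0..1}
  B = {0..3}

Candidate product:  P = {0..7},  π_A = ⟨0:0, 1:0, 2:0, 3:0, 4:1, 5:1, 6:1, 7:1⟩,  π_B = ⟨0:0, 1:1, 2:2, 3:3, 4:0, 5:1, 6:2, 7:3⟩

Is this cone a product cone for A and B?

|A|·|B| = 2·4 = 8;  |P| = 8
Check the pairing map k ↦ (π_A(k), π_B(k)):
  0 : (0,0)
  1 : (0,1)
  2 : (0,2)
  3 : (0,3)
  4 : (1,0)
  5 : (1,1)
  6 : (1,2)
  7 : (1,3)
distinct pairs in image: 8 / 8 needed
  → bijection onto A×B; projections well-typed.

Answer: VALID PRODUCT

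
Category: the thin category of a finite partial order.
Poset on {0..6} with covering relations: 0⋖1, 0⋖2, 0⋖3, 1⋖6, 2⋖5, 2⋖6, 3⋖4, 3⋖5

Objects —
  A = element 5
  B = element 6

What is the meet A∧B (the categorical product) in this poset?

Lower bounds of A=5 and B=6: {0,2}
  0 ⊑ 2
  2 ⊑ 2
glb = 2

Answer: A∧B = 2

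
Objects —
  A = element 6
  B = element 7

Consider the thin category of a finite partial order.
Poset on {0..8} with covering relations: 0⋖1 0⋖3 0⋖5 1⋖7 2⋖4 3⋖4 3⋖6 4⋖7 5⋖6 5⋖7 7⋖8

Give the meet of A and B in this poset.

{x : x<=A ∧ x<=B} = {0,3,5}  (A=6, B=7)
  maximal lower bounds 3 and 5 are incomparable: neither 3<=5 nor 5<=3
→ no greatest lower bound exists

Answer: NO MEET EXISTS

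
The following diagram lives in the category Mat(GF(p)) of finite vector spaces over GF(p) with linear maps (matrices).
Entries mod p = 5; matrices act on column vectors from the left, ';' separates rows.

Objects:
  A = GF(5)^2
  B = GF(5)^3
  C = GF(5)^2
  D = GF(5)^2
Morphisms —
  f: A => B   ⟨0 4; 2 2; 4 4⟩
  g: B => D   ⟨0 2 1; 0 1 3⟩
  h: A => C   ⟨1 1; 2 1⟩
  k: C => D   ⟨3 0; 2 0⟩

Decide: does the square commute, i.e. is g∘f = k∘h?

Answer: DOES NOT COMMUTE

Work:
1) trace f;g:
  e0=[1,0] f=>[0,2,4] g=>[3,4]
  e1=[0,1] f=>[4,2,4] g=>[3,4]
  result₁ = ⟨3 3; 4 4⟩
2) trace h;k:
  e0=[1,0] h=>[1,2] k=>[3,2]
  e1=[0,1] h=>[1,1] k=>[3,2]
  result₂ = ⟨3 3; 2 2⟩
Equal? distinct morphisms ✗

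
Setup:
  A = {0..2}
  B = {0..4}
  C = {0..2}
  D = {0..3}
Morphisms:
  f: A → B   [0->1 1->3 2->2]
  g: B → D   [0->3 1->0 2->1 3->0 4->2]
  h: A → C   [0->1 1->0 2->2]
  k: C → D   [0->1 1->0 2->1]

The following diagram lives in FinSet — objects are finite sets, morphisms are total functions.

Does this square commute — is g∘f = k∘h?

Answer: DOES NOT COMMUTE

Trace:
Along f;g (path 1):
  0 f→1 g→0
  1 f→3 g→0
  2 f→2 g→1
  ⟦path⟧₁ = [0->0 1->0 2->1]
Along h;k (path 2):
  0 h→1 k→0
  1 h→0 k→1
  2 h→2 k→1
  ⟦path⟧₂ = [0->0 1->1 2->1]
Equal? differ; not commutative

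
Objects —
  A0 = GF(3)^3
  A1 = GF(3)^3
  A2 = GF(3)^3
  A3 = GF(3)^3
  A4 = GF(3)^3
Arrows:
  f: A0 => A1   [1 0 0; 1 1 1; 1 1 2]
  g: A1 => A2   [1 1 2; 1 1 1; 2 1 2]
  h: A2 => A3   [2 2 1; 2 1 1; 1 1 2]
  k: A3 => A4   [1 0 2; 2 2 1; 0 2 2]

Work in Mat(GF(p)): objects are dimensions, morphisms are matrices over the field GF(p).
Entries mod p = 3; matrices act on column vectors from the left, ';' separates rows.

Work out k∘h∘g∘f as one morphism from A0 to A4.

  e0=⟨1,0,0⟩ f=>⟨1,1,1⟩ g=>⟨1,0,2⟩ h=>⟨1,1,2⟩ k=>⟨2,0,0⟩
  e1=⟨0,1,0⟩ f=>⟨0,1,1⟩ g=>⟨0,2,0⟩ h=>⟨1,2,2⟩ k=>⟨2,2,2⟩
  e2=⟨0,0,1⟩ f=>⟨0,1,2⟩ g=>⟨2,0,2⟩ h=>⟨0,0,0⟩ k=>⟨0,0,0⟩
result: [2 2 0; 0 2 0; 0 2 0]

Answer: [2 2 0; 0 2 0; 0 2 0]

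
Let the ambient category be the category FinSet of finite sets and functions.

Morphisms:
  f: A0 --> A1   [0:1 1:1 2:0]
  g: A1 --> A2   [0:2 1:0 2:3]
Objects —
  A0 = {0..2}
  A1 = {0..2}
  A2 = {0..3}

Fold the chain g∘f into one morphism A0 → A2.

Answer: [0:0 1:0 2:2]

Derivation:
  0 f-->1 g-->0
  1 f-->1 g-->0
  2 f-->0 g-->2
result: [0:0 1:0 2:2]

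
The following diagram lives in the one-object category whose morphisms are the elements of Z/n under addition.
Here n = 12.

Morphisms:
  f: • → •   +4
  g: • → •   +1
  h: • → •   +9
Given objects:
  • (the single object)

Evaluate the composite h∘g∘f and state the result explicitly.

Answer: +2

Trace:
  0 +4≡4 +1≡5 +9≡2  (mod 12)
⟦path⟧: +2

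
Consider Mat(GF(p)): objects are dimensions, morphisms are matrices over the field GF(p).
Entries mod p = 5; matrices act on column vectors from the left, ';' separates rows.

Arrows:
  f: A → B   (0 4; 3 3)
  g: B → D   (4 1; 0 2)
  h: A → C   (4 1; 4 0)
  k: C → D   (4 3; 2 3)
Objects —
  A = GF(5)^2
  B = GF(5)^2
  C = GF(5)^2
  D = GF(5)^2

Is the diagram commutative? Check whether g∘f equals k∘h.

Along f;g (path 1):
  e0=(1,0) f→(0,3) g→(3,1)
  e1=(0,1) f→(4,3) g→(4,1)
  ⟦path⟧₁ = (3 4; 1 1)
Along h;k (path 2):
  e0=(1,0) h→(4,4) k→(3,0)
  e1=(0,1) h→(1,0) k→(4,2)
  ⟦path⟧₂ = (3 4; 0 2)
Equal? NO — does not commute

Answer: DOES NOT COMMUTE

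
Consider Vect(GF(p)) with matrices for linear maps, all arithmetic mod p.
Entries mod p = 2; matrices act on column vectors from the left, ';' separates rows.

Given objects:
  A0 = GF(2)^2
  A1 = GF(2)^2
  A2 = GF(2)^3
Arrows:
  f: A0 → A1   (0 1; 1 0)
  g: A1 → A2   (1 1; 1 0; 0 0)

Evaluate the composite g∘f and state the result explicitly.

  e0=(1,0) f→(0,1) g→(1,0,0)
  e1=(0,1) f→(1,0) g→(1,1,0)
composite: (1 1; 0 1; 0 0)

Answer: (1 1; 0 1; 0 0)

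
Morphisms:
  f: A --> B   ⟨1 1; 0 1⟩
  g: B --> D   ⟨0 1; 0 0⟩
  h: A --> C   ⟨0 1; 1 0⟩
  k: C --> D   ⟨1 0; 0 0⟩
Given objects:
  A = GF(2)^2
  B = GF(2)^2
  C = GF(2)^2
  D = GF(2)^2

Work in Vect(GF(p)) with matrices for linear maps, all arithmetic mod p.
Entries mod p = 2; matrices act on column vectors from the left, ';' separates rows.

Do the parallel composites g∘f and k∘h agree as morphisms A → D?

Path 1 = f;g:
  e0=[1,0] f-->[1,0] g-->[0,0]
  e1=[0,1] f-->[1,1] g-->[1,0]
  composite₁ = ⟨0 1; 0 0⟩
Path 2 = h;k:
  e0=[1,0] h-->[0,1] k-->[0,0]
  e1=[0,1] h-->[1,0] k-->[1,0]
  composite₂ = ⟨0 1; 0 0⟩
Equal? equal; square commutes

Answer: COMMUTES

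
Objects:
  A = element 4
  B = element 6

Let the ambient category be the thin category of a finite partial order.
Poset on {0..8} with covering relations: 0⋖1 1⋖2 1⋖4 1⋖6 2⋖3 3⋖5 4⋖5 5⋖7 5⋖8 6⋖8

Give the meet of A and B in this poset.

Answer: A∧B = 1

Derivation:
Common predecessors of 4,6: {0,1}
  0 ≤ 1
  1 ≤ 1
glb = 1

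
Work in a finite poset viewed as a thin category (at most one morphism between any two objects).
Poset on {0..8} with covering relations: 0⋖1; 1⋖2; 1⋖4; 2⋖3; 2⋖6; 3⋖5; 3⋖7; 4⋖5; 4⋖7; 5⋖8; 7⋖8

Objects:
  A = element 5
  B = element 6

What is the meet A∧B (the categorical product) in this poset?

Answer: A∧B = 2

Trace:
{x : x⊑A ∧ x⊑B} = {0,1,2}  (A=5, B=6)
  0 ⊑ 2
  1 ⊑ 2
  2 ⊑ 2
glb = 2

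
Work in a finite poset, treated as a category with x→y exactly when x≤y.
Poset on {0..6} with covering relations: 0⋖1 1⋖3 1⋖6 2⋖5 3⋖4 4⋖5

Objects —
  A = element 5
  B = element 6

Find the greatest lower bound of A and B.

Answer: A∧B = 1

Trace:
{x : x⊑A ∧ x⊑B} = {0,1}  (A=5, B=6)
  0 ⊑ 1
  1 ⊑ 1
glb = 1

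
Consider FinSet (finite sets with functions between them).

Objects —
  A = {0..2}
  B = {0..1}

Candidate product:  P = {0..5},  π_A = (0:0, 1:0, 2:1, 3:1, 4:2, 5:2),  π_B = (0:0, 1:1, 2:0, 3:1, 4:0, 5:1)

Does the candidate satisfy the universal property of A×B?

Answer: VALID PRODUCT

Trace:
|A|·|B| = 3·2 = 6;  |P| = 6
Check the pairing map k ↦ (π_A(k), π_B(k)):
  0 : (0,0)
  1 : (0,1)
  2 : (1,0)
  3 : (1,1)
  4 : (2,0)
  5 : (2,1)
distinct pairs in image: 6 / 6 needed
  → bijection onto A×B; projections well-typed.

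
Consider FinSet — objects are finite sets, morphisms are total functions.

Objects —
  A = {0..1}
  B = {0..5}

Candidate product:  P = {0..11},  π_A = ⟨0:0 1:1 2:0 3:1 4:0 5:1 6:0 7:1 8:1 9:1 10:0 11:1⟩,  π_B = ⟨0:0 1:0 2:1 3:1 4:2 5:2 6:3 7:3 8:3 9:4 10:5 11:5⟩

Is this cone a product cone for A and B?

|A|·|B| = 2·6 = 12;  |P| = 12
Check the pairing map k ↦ (π_A(k), π_B(k)):
  0 : (0,0)
  1 : (1,0)
  2 : (0,1)
  3 : (1,1)
  4 : (0,2)
  5 : (1,2)
  6 : (0,3)
  7 : (1,3)
  8 : (1,3)  ✗ repeats pair of k=7
  9 : (1,4)
  10 : (0,5)
  11 : (1,5)
distinct pairs in image: 11 / 12 needed
  → (1,3) hit at k=7 and k=8

Answer: NOT A VALID PRODUCT — duplicate pair at indices 7,8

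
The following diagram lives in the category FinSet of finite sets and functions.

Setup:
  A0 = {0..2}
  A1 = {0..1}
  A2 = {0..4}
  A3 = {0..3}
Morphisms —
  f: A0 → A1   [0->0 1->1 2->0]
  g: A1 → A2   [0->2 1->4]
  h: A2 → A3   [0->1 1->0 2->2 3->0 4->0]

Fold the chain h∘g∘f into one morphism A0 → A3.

Answer: [0->2 1->0 2->2]

Trace:
  0 f→0 g→2 h→2
  1 f→1 g→4 h→0
  2 f→0 g→2 h→2
⟦path⟧: [0->2 1->0 2->2]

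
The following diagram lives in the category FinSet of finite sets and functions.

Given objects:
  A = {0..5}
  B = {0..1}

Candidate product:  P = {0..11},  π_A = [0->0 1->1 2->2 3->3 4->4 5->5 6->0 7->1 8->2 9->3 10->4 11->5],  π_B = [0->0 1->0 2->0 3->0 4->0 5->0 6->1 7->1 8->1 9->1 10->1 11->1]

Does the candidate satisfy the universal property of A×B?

Answer: VALID PRODUCT

Derivation:
|A|·|B| = 6·2 = 12;  |P| = 12
Check the pairing map k ↦ (π_A(k), π_B(k)):
  0 -> (0,0)
  1 -> (1,0)
  2 -> (2,0)
  3 -> (3,0)
  4 -> (4,0)
  5 -> (5,0)
  6 -> (0,1)
  7 -> (1,1)
  8 -> (2,1)
  9 -> (3,1)
  10 -> (4,1)
  11 -> (5,1)
distinct pairs in image: 12 / 12 needed
  → bijection onto A×B; projections well-typed.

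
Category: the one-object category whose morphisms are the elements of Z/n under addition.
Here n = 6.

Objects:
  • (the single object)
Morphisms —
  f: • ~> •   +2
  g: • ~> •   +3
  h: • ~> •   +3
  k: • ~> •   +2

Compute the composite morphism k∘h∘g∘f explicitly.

  0 +2≡2 +3≡5 +3≡2 +2≡4  (mod 6)
result: +4

Answer: +4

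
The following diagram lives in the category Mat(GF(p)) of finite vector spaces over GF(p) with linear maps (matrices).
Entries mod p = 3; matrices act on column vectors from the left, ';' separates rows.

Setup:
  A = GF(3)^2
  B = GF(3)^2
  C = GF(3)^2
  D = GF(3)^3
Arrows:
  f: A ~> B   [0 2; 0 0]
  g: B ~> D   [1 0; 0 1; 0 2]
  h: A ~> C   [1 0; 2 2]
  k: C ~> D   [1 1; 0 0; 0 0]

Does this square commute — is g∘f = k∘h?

Answer: COMMUTES

Trace:
1) trace f;g:
  e0=⟨1,0⟩ f~>⟨0,0⟩ g~>⟨0,0,0⟩
  e1=⟨0,1⟩ f~>⟨2,0⟩ g~>⟨2,0,0⟩
  composite₁ = [0 2; 0 0; 0 0]
2) trace h;k:
  e0=⟨1,0⟩ h~>⟨1,2⟩ k~>⟨0,0,0⟩
  e1=⟨0,1⟩ h~>⟨0,2⟩ k~>⟨2,0,0⟩
  composite₂ = [0 2; 0 0; 0 0]
Equal? equal; square commutes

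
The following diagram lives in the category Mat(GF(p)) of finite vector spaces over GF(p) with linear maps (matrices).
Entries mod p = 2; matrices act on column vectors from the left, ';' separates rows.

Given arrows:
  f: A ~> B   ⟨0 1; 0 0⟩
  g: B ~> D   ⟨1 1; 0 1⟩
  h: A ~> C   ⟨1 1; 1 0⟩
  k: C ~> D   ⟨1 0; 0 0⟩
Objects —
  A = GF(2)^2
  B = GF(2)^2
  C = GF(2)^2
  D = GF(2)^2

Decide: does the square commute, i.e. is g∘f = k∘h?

Answer: DOES NOT COMMUTE

Work:
Along f;g (path 1):
  e0=[1,0] f~>[0,0] g~>[0,0]
  e1=[0,1] f~>[1,0] g~>[1,0]
  ⟦path⟧₁ = ⟨0 1; 0 0⟩
Along h;k (path 2):
  e0=[1,0] h~>[1,1] k~>[1,0]
  e1=[0,1] h~>[1,0] k~>[1,0]
  ⟦path⟧₂ = ⟨1 1; 0 0⟩
Equal? differ; not commutative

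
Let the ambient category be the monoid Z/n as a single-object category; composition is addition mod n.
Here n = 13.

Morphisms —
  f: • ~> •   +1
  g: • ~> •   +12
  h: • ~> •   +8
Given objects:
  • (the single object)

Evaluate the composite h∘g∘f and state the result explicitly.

Answer: +8

Trace:
  0 +1≡1 +12≡0 +8≡8  (mod 13)
⟦path⟧: +8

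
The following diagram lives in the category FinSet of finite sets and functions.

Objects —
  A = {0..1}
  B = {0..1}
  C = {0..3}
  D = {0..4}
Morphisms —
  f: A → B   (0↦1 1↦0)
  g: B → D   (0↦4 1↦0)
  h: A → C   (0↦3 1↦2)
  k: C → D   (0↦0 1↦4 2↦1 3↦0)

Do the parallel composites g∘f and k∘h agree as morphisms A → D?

Along f;g (path 1):
  0 f→1 g→0
  1 f→0 g→4
  result₁ = (0↦0 1↦4)
Along h;k (path 2):
  0 h→3 k→0
  1 h→2 k→1
  result₂ = (0↦0 1↦1)
Equal? differ; not commutative

Answer: DOES NOT COMMUTE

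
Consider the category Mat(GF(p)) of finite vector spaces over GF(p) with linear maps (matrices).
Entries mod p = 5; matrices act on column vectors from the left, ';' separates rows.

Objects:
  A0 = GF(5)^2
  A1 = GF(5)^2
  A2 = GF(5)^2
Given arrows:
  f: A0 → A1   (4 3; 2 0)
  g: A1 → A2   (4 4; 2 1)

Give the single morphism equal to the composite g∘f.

  e0=[1,0] f→[4,2] g→[4,0]
  e1=[0,1] f→[3,0] g→[2,1]
composite: (4 2; 0 1)

Answer: (4 2; 0 1)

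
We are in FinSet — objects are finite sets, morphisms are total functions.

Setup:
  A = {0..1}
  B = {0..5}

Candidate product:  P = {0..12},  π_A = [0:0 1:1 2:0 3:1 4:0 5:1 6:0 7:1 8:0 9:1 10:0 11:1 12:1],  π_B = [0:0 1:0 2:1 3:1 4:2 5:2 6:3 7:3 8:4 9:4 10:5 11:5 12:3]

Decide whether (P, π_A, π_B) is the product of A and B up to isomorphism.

|A|·|B| = 2·6 = 12;  |P| = 13
  → cardinalities differ; no bijection possible.

Answer: NOT A VALID PRODUCT — |P|=13 ≠ |A|·|B|=12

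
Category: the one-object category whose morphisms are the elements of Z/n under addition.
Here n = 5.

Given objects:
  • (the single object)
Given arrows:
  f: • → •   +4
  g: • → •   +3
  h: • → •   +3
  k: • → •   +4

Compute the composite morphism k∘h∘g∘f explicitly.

  0 +4≡4 +3≡2 +3≡0 +4≡4  (mod 5)
⟦path⟧: +4

Answer: +4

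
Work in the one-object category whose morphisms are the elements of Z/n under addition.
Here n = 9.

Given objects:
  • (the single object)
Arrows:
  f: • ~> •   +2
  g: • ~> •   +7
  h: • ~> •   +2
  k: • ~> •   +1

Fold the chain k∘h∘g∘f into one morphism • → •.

Answer: +3

Work:
  0 +2≡2 +7≡0 +2≡2 +1≡3  (mod 9)
⟦path⟧: +3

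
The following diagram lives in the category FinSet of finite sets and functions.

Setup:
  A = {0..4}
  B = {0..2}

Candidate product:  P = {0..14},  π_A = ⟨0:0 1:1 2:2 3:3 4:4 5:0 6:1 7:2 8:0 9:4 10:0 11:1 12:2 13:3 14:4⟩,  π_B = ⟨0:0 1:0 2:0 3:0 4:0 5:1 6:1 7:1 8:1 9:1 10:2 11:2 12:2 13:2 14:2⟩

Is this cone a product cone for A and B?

Answer: NOT A VALID PRODUCT — duplicate pair at indices 5,8

Work:
|A|·|B| = 5·3 = 15;  |P| = 15
Check the pairing map k ↦ (π_A(k), π_B(k)):
  0 : (0,0)
  1 : (1,0)
  2 : (2,0)
  3 : (3,0)
  4 : (4,0)
  5 : (0,1)
  6 : (1,1)
  7 : (2,1)
  8 : (0,1)  ✗ repeats pair of k=5
  9 : (4,1)
  10 : (0,2)
  11 : (1,2)
  12 : (2,2)
  13 : (3,2)
  14 : (4,2)
distinct pairs in image: 14 / 15 needed
  → (0,1) hit at k=5 and k=8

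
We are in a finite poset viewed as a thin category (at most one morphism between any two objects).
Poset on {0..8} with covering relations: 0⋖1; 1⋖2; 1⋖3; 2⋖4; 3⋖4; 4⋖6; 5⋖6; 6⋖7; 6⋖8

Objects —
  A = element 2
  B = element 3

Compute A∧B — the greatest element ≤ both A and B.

Answer: A∧B = 1

Trace:
Common predecessors of 2,3: {0,1}
  0 ⊑ 1
  1 ⊑ 1
glb = 1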